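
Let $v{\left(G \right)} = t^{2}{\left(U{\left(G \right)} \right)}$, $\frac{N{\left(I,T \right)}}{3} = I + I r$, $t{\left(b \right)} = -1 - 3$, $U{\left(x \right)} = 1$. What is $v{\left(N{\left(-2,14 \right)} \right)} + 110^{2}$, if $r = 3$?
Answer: $12116$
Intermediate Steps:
$t{\left(b \right)} = -4$
$N{\left(I,T \right)} = 12 I$ ($N{\left(I,T \right)} = 3 \left(I + I 3\right) = 3 \left(I + 3 I\right) = 3 \cdot 4 I = 12 I$)
$v{\left(G \right)} = 16$ ($v{\left(G \right)} = \left(-4\right)^{2} = 16$)
$v{\left(N{\left(-2,14 \right)} \right)} + 110^{2} = 16 + 110^{2} = 16 + 12100 = 12116$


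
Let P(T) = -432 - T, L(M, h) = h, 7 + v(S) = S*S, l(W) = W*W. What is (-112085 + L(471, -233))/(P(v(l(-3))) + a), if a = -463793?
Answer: 112318/464299 ≈ 0.24191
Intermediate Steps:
l(W) = W**2
v(S) = -7 + S**2 (v(S) = -7 + S*S = -7 + S**2)
(-112085 + L(471, -233))/(P(v(l(-3))) + a) = (-112085 - 233)/((-432 - (-7 + ((-3)**2)**2)) - 463793) = -112318/((-432 - (-7 + 9**2)) - 463793) = -112318/((-432 - (-7 + 81)) - 463793) = -112318/((-432 - 1*74) - 463793) = -112318/((-432 - 74) - 463793) = -112318/(-506 - 463793) = -112318/(-464299) = -112318*(-1/464299) = 112318/464299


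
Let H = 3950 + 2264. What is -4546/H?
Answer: -2273/3107 ≈ -0.73157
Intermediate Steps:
H = 6214
-4546/H = -4546/6214 = -4546*1/6214 = -2273/3107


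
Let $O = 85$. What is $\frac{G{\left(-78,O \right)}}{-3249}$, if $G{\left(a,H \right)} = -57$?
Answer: $\frac{1}{57} \approx 0.017544$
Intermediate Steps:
$\frac{G{\left(-78,O \right)}}{-3249} = - \frac{57}{-3249} = \left(-57\right) \left(- \frac{1}{3249}\right) = \frac{1}{57}$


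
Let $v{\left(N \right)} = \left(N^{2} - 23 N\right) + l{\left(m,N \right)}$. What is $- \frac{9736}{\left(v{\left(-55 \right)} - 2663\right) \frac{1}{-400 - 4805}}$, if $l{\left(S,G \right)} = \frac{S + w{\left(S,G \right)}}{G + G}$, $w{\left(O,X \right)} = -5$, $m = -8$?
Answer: $\frac{1858115600}{59661} \approx 31145.0$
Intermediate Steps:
$l{\left(S,G \right)} = \frac{-5 + S}{2 G}$ ($l{\left(S,G \right)} = \frac{S - 5}{G + G} = \frac{-5 + S}{2 G}$)
$v{\left(N \right)} = N^{2} - 23 N - \frac{13}{2 N}$ ($v{\left(N \right)} = \left(N^{2} - 23 N\right) + \frac{-5 - 8}{2 N} = \left(N^{2} - 23 N\right) + \frac{1}{2} \frac{1}{N} \left(-13\right) = \left(N^{2} - 23 N\right) - \frac{13}{2 N} = N^{2} - 23 N - \frac{13}{2 N}$)
$- \frac{9736}{\left(v{\left(-55 \right)} - 2663\right) \frac{1}{-400 - 4805}} = - \frac{9736}{\left(\left(\left(-55\right)^{2} - -1265 - \frac{13}{2 \left(-55\right)}\right) - 2663\right) \frac{1}{-400 - 4805}} = - \frac{9736}{\left(\left(3025 + 1265 - - \frac{13}{110}\right) - 2663\right) \frac{1}{-5205}} = - \frac{9736}{\left(\left(3025 + 1265 + \frac{13}{110}\right) - 2663\right) \left(- \frac{1}{5205}\right)} = - \frac{9736}{\left(\frac{471913}{110} - 2663\right) \left(- \frac{1}{5205}\right)} = - \frac{9736}{\frac{178983}{110} \left(- \frac{1}{5205}\right)} = - \frac{9736}{- \frac{59661}{190850}} = \left(-9736\right) \left(- \frac{190850}{59661}\right) = \frac{1858115600}{59661}$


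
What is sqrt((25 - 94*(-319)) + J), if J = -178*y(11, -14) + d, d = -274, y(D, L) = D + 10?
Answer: sqrt(25999) ≈ 161.24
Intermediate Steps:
y(D, L) = 10 + D
J = -4012 (J = -178*(10 + 11) - 274 = -178*21 - 274 = -3738 - 274 = -4012)
sqrt((25 - 94*(-319)) + J) = sqrt((25 - 94*(-319)) - 4012) = sqrt((25 + 29986) - 4012) = sqrt(30011 - 4012) = sqrt(25999)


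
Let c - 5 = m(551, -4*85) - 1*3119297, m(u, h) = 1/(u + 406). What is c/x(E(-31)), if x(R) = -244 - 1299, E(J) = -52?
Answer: 2985162443/1476651 ≈ 2021.6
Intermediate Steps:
m(u, h) = 1/(406 + u)
x(R) = -1543
c = -2985162443/957 (c = 5 + (1/(406 + 551) - 1*3119297) = 5 + (1/957 - 3119297) = 5 - 2985167228/957 = -2985162443/957 ≈ -3.1193e+6)
c/x(E(-31)) = -2985162443/957/(-1543) = -2985162443/957*(-1/1543) = 2985162443/1476651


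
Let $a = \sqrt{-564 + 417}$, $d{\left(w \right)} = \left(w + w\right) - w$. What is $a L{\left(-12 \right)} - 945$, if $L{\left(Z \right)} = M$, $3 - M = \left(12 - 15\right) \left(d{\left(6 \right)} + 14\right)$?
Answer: $-945 + 441 i \sqrt{3} \approx -945.0 + 763.83 i$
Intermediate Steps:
$d{\left(w \right)} = w$ ($d{\left(w \right)} = 2 w - w = w$)
$a = 7 i \sqrt{3}$ ($a = \sqrt{-147} = 7 i \sqrt{3} \approx 12.124 i$)
$M = 63$ ($M = 3 - \left(12 - 15\right) \left(6 + 14\right) = 3 - \left(-3\right) 20 = 3 - -60 = 3 + 60 = 63$)
$L{\left(Z \right)} = 63$
$a L{\left(-12 \right)} - 945 = 7 i \sqrt{3} \cdot 63 - 945 = 441 i \sqrt{3} - 945 = -945 + 441 i \sqrt{3}$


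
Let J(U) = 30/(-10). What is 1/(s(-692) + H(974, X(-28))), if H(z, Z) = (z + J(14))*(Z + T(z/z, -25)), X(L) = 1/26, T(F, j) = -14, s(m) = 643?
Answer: -26/335755 ≈ -7.7437e-5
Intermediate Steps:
J(U) = -3 (J(U) = 30*(-⅒) = -3)
X(L) = 1/26
H(z, Z) = (-14 + Z)*(-3 + z) (H(z, Z) = (z - 3)*(Z - 14) = (-3 + z)*(-14 + Z) = (-14 + Z)*(-3 + z))
1/(s(-692) + H(974, X(-28))) = 1/(643 + (42 - 14*974 - 3*1/26 + (1/26)*974)) = 1/(643 + (42 - 13636 - 3/26 + 487/13)) = 1/(643 - 352473/26) = 1/(-335755/26) = -26/335755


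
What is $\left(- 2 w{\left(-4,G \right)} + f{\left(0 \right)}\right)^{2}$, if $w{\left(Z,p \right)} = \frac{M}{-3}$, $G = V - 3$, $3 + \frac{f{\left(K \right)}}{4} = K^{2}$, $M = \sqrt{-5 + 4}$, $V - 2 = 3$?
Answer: $\frac{1292}{9} - 16 i \approx 143.56 - 16.0 i$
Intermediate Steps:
$V = 5$ ($V = 2 + 3 = 5$)
$M = i$ ($M = \sqrt{-1} = i \approx 1.0 i$)
$f{\left(K \right)} = -12 + 4 K^{2}$
$G = 2$ ($G = 5 - 3 = 2$)
$w{\left(Z,p \right)} = - \frac{i}{3}$ ($w{\left(Z,p \right)} = \frac{i}{-3} = i \left(- \frac{1}{3}\right) = - \frac{i}{3}$)
$\left(- 2 w{\left(-4,G \right)} + f{\left(0 \right)}\right)^{2} = \left(- 2 \left(- \frac{i}{3}\right) - \left(12 - 4 \cdot 0^{2}\right)\right)^{2} = \left(\frac{2 i}{3} + \left(-12 + 4 \cdot 0\right)\right)^{2} = \left(\frac{2 i}{3} + \left(-12 + 0\right)\right)^{2} = \left(\frac{2 i}{3} - 12\right)^{2} = \left(-12 + \frac{2 i}{3}\right)^{2}$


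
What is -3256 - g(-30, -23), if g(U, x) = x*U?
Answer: -3946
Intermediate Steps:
g(U, x) = U*x
-3256 - g(-30, -23) = -3256 - (-30)*(-23) = -3256 - 1*690 = -3256 - 690 = -3946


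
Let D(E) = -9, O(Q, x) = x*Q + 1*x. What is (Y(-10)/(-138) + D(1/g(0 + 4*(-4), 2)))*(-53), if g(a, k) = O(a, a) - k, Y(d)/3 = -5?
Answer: 21677/46 ≈ 471.24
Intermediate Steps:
Y(d) = -15 (Y(d) = 3*(-5) = -15)
O(Q, x) = x + Q*x (O(Q, x) = Q*x + x = x + Q*x)
g(a, k) = -k + a*(1 + a) (g(a, k) = a*(1 + a) - k = -k + a*(1 + a))
(Y(-10)/(-138) + D(1/g(0 + 4*(-4), 2)))*(-53) = (-15/(-138) - 9)*(-53) = (-15*(-1/138) - 9)*(-53) = (5/46 - 9)*(-53) = -409/46*(-53) = 21677/46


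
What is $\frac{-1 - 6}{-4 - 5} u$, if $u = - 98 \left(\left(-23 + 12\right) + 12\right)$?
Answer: $- \frac{686}{9} \approx -76.222$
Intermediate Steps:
$u = -98$ ($u = - 98 \left(-11 + 12\right) = \left(-98\right) 1 = -98$)
$\frac{-1 - 6}{-4 - 5} u = \frac{-1 - 6}{-4 - 5} \left(-98\right) = - \frac{7}{-9} \left(-98\right) = \left(-7\right) \left(- \frac{1}{9}\right) \left(-98\right) = \frac{7}{9} \left(-98\right) = - \frac{686}{9}$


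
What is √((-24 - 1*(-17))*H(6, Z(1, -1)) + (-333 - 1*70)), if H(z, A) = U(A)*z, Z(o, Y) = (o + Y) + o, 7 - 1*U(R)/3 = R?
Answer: I*√1159 ≈ 34.044*I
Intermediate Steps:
U(R) = 21 - 3*R
Z(o, Y) = Y + 2*o (Z(o, Y) = (Y + o) + o = Y + 2*o)
H(z, A) = z*(21 - 3*A) (H(z, A) = (21 - 3*A)*z = z*(21 - 3*A))
√((-24 - 1*(-17))*H(6, Z(1, -1)) + (-333 - 1*70)) = √((-24 - 1*(-17))*(3*6*(7 - (-1 + 2*1))) + (-333 - 1*70)) = √((-24 + 17)*(3*6*(7 - (-1 + 2))) + (-333 - 70)) = √(-21*6*(7 - 1*1) - 403) = √(-21*6*(7 - 1) - 403) = √(-21*6*6 - 403) = √(-7*108 - 403) = √(-756 - 403) = √(-1159) = I*√1159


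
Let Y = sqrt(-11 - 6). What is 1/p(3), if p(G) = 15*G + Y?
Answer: 45/2042 - I*sqrt(17)/2042 ≈ 0.022037 - 0.0020192*I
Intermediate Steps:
Y = I*sqrt(17) (Y = sqrt(-17) = I*sqrt(17) ≈ 4.1231*I)
p(G) = 15*G + I*sqrt(17)
1/p(3) = 1/(15*3 + I*sqrt(17)) = 1/(45 + I*sqrt(17))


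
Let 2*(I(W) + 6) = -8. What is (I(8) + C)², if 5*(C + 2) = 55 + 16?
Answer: 121/25 ≈ 4.8400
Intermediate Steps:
I(W) = -10 (I(W) = -6 + (½)*(-8) = -6 - 4 = -10)
C = 61/5 (C = -2 + (55 + 16)/5 = -2 + (⅕)*71 = -2 + 71/5 = 61/5 ≈ 12.200)
(I(8) + C)² = (-10 + 61/5)² = (11/5)² = 121/25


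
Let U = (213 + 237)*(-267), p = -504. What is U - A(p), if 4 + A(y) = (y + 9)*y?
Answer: -369626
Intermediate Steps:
U = -120150 (U = 450*(-267) = -120150)
A(y) = -4 + y*(9 + y) (A(y) = -4 + (y + 9)*y = -4 + (9 + y)*y = -4 + y*(9 + y))
U - A(p) = -120150 - (-4 + (-504)² + 9*(-504)) = -120150 - (-4 + 254016 - 4536) = -120150 - 1*249476 = -120150 - 249476 = -369626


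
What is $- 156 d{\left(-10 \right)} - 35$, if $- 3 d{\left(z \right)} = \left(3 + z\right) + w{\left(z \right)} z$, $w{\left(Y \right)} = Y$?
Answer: $4801$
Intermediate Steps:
$d{\left(z \right)} = -1 - \frac{z}{3} - \frac{z^{2}}{3}$ ($d{\left(z \right)} = - \frac{\left(3 + z\right) + z z}{3} = - \frac{\left(3 + z\right) + z^{2}}{3} = - \frac{3 + z + z^{2}}{3} = -1 - \frac{z}{3} - \frac{z^{2}}{3}$)
$- 156 d{\left(-10 \right)} - 35 = - 156 \left(-1 - - \frac{10}{3} - \frac{\left(-10\right)^{2}}{3}\right) - 35 = - 156 \left(-1 + \frac{10}{3} - \frac{100}{3}\right) - 35 = \left(-156\right) \left(-31\right) - 35 = 4836 - 35 = 4801$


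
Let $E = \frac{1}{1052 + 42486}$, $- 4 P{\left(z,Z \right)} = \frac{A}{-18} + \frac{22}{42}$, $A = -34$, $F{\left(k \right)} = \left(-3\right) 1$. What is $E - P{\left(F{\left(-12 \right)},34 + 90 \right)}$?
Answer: $\frac{1654507}{2742894} \approx 0.6032$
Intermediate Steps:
$F{\left(k \right)} = -3$
$P{\left(z,Z \right)} = - \frac{38}{63}$ ($P{\left(z,Z \right)} = - \frac{- \frac{34}{-18} + \frac{22}{42}}{4} = - \frac{\left(-34\right) \left(- \frac{1}{18}\right) + 22 \cdot \frac{1}{42}}{4} = - \frac{\frac{17}{9} + \frac{11}{21}}{4} = \left(- \frac{1}{4}\right) \frac{152}{63} = - \frac{38}{63}$)
$E = \frac{1}{43538} \approx 2.2968 \cdot 10^{-5}$
$E - P{\left(F{\left(-12 \right)},34 + 90 \right)} = \frac{1}{43538} - - \frac{38}{63} = \frac{1}{43538} + \frac{38}{63} = \frac{1654507}{2742894}$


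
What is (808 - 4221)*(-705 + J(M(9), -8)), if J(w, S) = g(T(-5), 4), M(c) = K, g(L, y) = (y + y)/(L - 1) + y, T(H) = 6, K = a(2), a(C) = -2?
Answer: 11935261/5 ≈ 2.3871e+6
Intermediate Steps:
K = -2
g(L, y) = y + 2*y/(-1 + L) (g(L, y) = (2*y)/(-1 + L) + y = 2*y/(-1 + L) + y = y + 2*y/(-1 + L))
M(c) = -2
J(w, S) = 28/5 (J(w, S) = 4*(1 + 6)/(-1 + 6) = 4*7/5 = 4*(⅕)*7 = 28/5)
(808 - 4221)*(-705 + J(M(9), -8)) = (808 - 4221)*(-705 + 28/5) = -3413*(-3497/5) = 11935261/5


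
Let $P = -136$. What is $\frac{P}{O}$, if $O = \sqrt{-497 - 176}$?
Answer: $\frac{136 i \sqrt{673}}{673} \approx 5.2424 i$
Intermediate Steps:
$O = i \sqrt{673}$ ($O = \sqrt{-673} = i \sqrt{673} \approx 25.942 i$)
$\frac{P}{O} = - \frac{136}{i \sqrt{673}} = - 136 \left(- \frac{i \sqrt{673}}{673}\right) = \frac{136 i \sqrt{673}}{673}$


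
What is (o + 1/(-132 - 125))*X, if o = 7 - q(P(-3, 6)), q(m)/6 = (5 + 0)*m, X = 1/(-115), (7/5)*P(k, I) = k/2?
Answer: -70411/206885 ≈ -0.34034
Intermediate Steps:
P(k, I) = 5*k/14 (P(k, I) = 5*(k/2)/7 = 5*k/14)
X = -1/115 ≈ -0.0086956
q(m) = 30*m (q(m) = 6*((5 + 0)*m) = 6*(5*m) = 30*m)
o = 274/7 (o = 7 - 30*(5/14)*(-3) = 7 - 30*(-15)/14 = 7 - 1*(-225/7) = 7 + 225/7 = 274/7 ≈ 39.143)
(o + 1/(-132 - 125))*X = (274/7 + 1/(-132 - 125))*(-1/115) = (274/7 + 1/(-257))*(-1/115) = (274/7 - 1/257)*(-1/115) = (70411/1799)*(-1/115) = -70411/206885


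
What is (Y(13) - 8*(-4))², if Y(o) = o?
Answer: 2025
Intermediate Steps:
(Y(13) - 8*(-4))² = (13 - 8*(-4))² = (13 + 32)² = 45² = 2025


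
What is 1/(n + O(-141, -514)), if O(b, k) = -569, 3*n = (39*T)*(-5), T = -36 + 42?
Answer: -1/959 ≈ -0.0010428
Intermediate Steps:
T = 6
n = -390 (n = ((39*6)*(-5))/3 = (234*(-5))/3 = (⅓)*(-1170) = -390)
1/(n + O(-141, -514)) = 1/(-390 - 569) = 1/(-959) = -1/959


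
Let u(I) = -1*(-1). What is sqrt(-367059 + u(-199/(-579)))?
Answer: I*sqrt(367058) ≈ 605.85*I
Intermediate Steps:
u(I) = 1
sqrt(-367059 + u(-199/(-579))) = sqrt(-367059 + 1) = sqrt(-367058) = I*sqrt(367058)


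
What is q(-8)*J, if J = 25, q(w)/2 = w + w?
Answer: -800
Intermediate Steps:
q(w) = 4*w (q(w) = 2*(w + w) = 2*(2*w) = 4*w)
q(-8)*J = (4*(-8))*25 = -32*25 = -800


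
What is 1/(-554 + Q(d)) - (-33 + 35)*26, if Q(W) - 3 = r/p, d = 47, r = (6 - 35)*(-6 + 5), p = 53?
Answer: -1517101/29174 ≈ -52.002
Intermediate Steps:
r = 29 (r = -29*(-1) = 29)
Q(W) = 188/53 (Q(W) = 3 + 29/53 = 188/53)
1/(-554 + Q(d)) - (-33 + 35)*26 = 1/(-554 + 188/53) - (-33 + 35)*26 = 1/(-29174/53) - 2*26 = -53/29174 - 1*52 = -53/29174 - 52 = -1517101/29174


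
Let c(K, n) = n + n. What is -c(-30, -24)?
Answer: 48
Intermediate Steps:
c(K, n) = 2*n
-c(-30, -24) = -2*(-24) = -1*(-48) = 48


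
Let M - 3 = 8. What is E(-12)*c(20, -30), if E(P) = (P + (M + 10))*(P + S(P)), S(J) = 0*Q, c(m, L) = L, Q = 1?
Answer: 3240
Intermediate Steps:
M = 11 (M = 3 + 8 = 11)
S(J) = 0 (S(J) = 0*1 = 0)
E(P) = P*(21 + P) (E(P) = (P + (11 + 10))*(P + 0) = (P + 21)*P = (21 + P)*P = P*(21 + P))
E(-12)*c(20, -30) = -12*(21 - 12)*(-30) = -12*9*(-30) = -108*(-30) = 3240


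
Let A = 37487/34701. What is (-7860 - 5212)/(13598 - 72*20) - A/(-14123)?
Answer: -3202949526055/2979209833617 ≈ -1.0751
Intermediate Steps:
A = 37487/34701 (A = 37487*(1/34701) = 37487/34701 ≈ 1.0803)
(-7860 - 5212)/(13598 - 72*20) - A/(-14123) = (-7860 - 5212)/(13598 - 72*20) - 37487/(34701*(-14123)) = -13072/(13598 - 1440) - 37487*(-1)/(34701*14123) = -13072/12158 - 1*(-37487/490082223) = -13072*1/12158 + 37487/490082223 = -6536/6079 + 37487/490082223 = -3202949526055/2979209833617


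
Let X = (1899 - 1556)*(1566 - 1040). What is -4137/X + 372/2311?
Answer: 8222127/59563714 ≈ 0.13804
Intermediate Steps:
X = 180418 (X = 343*526 = 180418)
-4137/X + 372/2311 = -4137/180418 + 372/2311 = -4137*1/180418 + 372*(1/2311) = -591/25774 + 372/2311 = 8222127/59563714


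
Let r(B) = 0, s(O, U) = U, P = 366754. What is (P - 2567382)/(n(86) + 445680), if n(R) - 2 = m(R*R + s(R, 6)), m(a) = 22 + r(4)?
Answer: -550157/111426 ≈ -4.9374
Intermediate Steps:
m(a) = 22 (m(a) = 22 + 0 = 22)
n(R) = 24 (n(R) = 2 + 22 = 24)
(P - 2567382)/(n(86) + 445680) = (366754 - 2567382)/(24 + 445680) = -2200628/445704 = -2200628*1/445704 = -550157/111426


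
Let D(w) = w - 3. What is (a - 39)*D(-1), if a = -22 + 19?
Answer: 168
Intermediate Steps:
a = -3
D(w) = -3 + w
(a - 39)*D(-1) = (-3 - 39)*(-3 - 1) = -42*(-4) = 168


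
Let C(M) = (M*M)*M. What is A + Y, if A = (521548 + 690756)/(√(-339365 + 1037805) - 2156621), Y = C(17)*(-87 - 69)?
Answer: -3564669542660208812/4651013439201 - 2424608*√174610/4651013439201 ≈ -7.6643e+5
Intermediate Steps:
C(M) = M³ (C(M) = M²*M = M³)
Y = -766428 (Y = 17³*(-87 - 69) = 4913*(-156) = -766428)
A = 1212304/(-2156621 + 2*√174610) (A = 1212304/(√698440 - 2156621) = 1212304/(2*√174610 - 2156621) = 1212304/(-2156621 + 2*√174610) ≈ -0.56235)
A + Y = (-2614480264784/4651013439201 - 2424608*√174610/4651013439201) - 766428 = -3564669542660208812/4651013439201 - 2424608*√174610/4651013439201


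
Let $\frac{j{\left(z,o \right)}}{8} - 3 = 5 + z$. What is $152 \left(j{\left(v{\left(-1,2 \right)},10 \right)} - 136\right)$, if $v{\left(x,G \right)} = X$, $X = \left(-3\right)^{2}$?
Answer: $0$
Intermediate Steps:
$X = 9$
$v{\left(x,G \right)} = 9$
$j{\left(z,o \right)} = 64 + 8 z$ ($j{\left(z,o \right)} = 24 + 8 \left(5 + z\right) = 24 + \left(40 + 8 z\right) = 64 + 8 z$)
$152 \left(j{\left(v{\left(-1,2 \right)},10 \right)} - 136\right) = 152 \left(\left(64 + 8 \cdot 9\right) - 136\right) = 152 \left(\left(64 + 72\right) - 136\right) = 152 \left(136 - 136\right) = 152 \cdot 0 = 0$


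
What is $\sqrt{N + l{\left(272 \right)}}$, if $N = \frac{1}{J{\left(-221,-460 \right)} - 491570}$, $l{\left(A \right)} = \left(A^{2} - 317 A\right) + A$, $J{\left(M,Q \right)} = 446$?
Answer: $\frac{i \sqrt{721678727983773}}{245562} \approx 109.4 i$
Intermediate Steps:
$l{\left(A \right)} = A^{2} - 316 A$
$N = - \frac{1}{491124}$ ($N = \frac{1}{446 - 491570} = \frac{1}{-491124} = - \frac{1}{491124} \approx -2.0361 \cdot 10^{-6}$)
$\sqrt{N + l{\left(272 \right)}} = \sqrt{- \frac{1}{491124} + 272 \left(-316 + 272\right)} = \sqrt{- \frac{1}{491124} + 272 \left(-44\right)} = \sqrt{- \frac{1}{491124} - 11968} = \sqrt{- \frac{5877772033}{491124}} = \frac{i \sqrt{721678727983773}}{245562}$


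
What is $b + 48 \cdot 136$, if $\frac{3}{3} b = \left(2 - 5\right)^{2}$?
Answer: $6537$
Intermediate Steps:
$b = 9$ ($b = \left(2 - 5\right)^{2} = \left(-3\right)^{2} = 9$)
$b + 48 \cdot 136 = 9 + 48 \cdot 136 = 9 + 6528 = 6537$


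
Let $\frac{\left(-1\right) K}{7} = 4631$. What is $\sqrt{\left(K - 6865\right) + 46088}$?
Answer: $\sqrt{6806} \approx 82.499$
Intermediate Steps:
$K = -32417$ ($K = \left(-7\right) 4631 = -32417$)
$\sqrt{\left(K - 6865\right) + 46088} = \sqrt{\left(-32417 - 6865\right) + 46088} = \sqrt{-39282 + 46088} = \sqrt{6806}$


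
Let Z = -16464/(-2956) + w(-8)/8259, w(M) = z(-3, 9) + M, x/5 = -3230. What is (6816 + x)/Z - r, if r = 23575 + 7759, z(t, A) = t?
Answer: -1121883805544/33985915 ≈ -33010.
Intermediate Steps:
x = -16150 (x = 5*(-3230) = -16150)
w(M) = -3 + M
r = 31334
Z = 33985915/6103401 (Z = -16464/(-2956) + (-3 - 8)/8259 = -16464*(-1/2956) - 11*1/8259 = 4116/739 - 11/8259 = 33985915/6103401 ≈ 5.5684)
(6816 + x)/Z - r = (6816 - 16150)/(33985915/6103401) - 1*31334 = -9334*6103401/33985915 - 31334 = -56969144934/33985915 - 31334 = -1121883805544/33985915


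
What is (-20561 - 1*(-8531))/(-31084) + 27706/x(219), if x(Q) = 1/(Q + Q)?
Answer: 188605719591/15542 ≈ 1.2135e+7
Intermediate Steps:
x(Q) = 1/(2*Q)
(-20561 - 1*(-8531))/(-31084) + 27706/x(219) = (-20561 - 1*(-8531))/(-31084) + 27706/(((½)/219)) = (-20561 + 8531)*(-1/31084) + 27706/(((½)*(1/219))) = -12030*(-1/31084) + 27706/(1/438) = 6015/15542 + 27706*438 = 6015/15542 + 12135228 = 188605719591/15542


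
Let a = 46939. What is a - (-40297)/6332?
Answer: 297258045/6332 ≈ 46945.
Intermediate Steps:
a - (-40297)/6332 = 46939 - (-40297)/6332 = 46939 - 1*(-40297/6332) = 46939 + 40297/6332 = 297258045/6332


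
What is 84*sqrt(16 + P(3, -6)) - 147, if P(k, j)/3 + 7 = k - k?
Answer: -147 + 84*I*sqrt(5) ≈ -147.0 + 187.83*I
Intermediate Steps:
P(k, j) = -21 (P(k, j) = -21 + 3*(k - k) = -21 + 3*0 = -21 + 0 = -21)
84*sqrt(16 + P(3, -6)) - 147 = 84*sqrt(16 - 21) - 147 = 84*sqrt(-5) - 147 = 84*(I*sqrt(5)) - 147 = 84*I*sqrt(5) - 147 = -147 + 84*I*sqrt(5)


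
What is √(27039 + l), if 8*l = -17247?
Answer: √398130/4 ≈ 157.74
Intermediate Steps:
l = -17247/8 (l = (⅛)*(-17247) = -17247/8 ≈ -2155.9)
√(27039 + l) = √(27039 - 17247/8) = √(199065/8) = √398130/4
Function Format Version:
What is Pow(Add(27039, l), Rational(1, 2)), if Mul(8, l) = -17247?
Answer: Mul(Rational(1, 4), Pow(398130, Rational(1, 2))) ≈ 157.74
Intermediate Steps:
l = Rational(-17247, 8) (l = Mul(Rational(1, 8), -17247) = Rational(-17247, 8) ≈ -2155.9)
Pow(Add(27039, l), Rational(1, 2)) = Pow(Add(27039, Rational(-17247, 8)), Rational(1, 2)) = Pow(Rational(199065, 8), Rational(1, 2)) = Mul(Rational(1, 4), Pow(398130, Rational(1, 2)))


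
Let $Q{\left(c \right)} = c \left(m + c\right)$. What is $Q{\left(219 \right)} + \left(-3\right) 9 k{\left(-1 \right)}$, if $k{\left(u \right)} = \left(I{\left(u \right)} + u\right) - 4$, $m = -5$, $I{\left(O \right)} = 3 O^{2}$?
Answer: $46920$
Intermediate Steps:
$k{\left(u \right)} = -4 + u + 3 u^{2}$ ($k{\left(u \right)} = \left(3 u^{2} + u\right) - 4 = \left(u + 3 u^{2}\right) - 4 = -4 + u + 3 u^{2}$)
$Q{\left(c \right)} = c \left(-5 + c\right)$
$Q{\left(219 \right)} + \left(-3\right) 9 k{\left(-1 \right)} = 219 \left(-5 + 219\right) + \left(-3\right) 9 \left(-4 - 1 + 3 \left(-1\right)^{2}\right) = 219 \cdot 214 - 27 \left(-4 - 1 + 3 \cdot 1\right) = 46866 - 27 \left(-4 - 1 + 3\right) = 46866 - -54 = 46866 + 54 = 46920$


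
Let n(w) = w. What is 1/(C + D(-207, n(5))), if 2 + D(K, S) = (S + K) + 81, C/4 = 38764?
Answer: 1/154933 ≈ 6.4544e-6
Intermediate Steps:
C = 155056 (C = 4*38764 = 155056)
D(K, S) = 79 + K + S (D(K, S) = -2 + ((S + K) + 81) = -2 + ((K + S) + 81) = -2 + (81 + K + S) = 79 + K + S)
1/(C + D(-207, n(5))) = 1/(155056 + (79 - 207 + 5)) = 1/(155056 - 123) = 1/154933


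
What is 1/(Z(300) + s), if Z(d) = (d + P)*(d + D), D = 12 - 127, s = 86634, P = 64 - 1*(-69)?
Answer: 1/166739 ≈ 5.9974e-6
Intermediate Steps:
P = 133 (P = 64 + 69 = 133)
D = -115
Z(d) = (-115 + d)*(133 + d) (Z(d) = (d + 133)*(d - 115) = (133 + d)*(-115 + d) = (-115 + d)*(133 + d))
1/(Z(300) + s) = 1/((-15295 + 300² + 18*300) + 86634) = 1/((-15295 + 90000 + 5400) + 86634) = 1/(80105 + 86634) = 1/166739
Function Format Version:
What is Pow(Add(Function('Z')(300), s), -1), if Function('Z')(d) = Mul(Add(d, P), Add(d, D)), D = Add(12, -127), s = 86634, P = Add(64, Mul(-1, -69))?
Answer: Rational(1, 166739) ≈ 5.9974e-6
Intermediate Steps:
P = 133 (P = Add(64, 69) = 133)
D = -115
Function('Z')(d) = Mul(Add(-115, d), Add(133, d)) (Function('Z')(d) = Mul(Add(d, 133), Add(d, -115)) = Mul(Add(133, d), Add(-115, d)) = Mul(Add(-115, d), Add(133, d)))
Pow(Add(Function('Z')(300), s), -1) = Pow(Add(Add(-15295, Pow(300, 2), Mul(18, 300)), 86634), -1) = Pow(Add(Add(-15295, 90000, 5400), 86634), -1) = Pow(Add(80105, 86634), -1) = Pow(166739, -1) = Rational(1, 166739)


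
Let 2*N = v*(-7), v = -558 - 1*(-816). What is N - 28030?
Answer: -28933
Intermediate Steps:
v = 258 (v = -558 + 816 = 258)
N = -903 (N = (258*(-7))/2 = (½)*(-1806) = -903)
N - 28030 = -903 - 28030 = -28933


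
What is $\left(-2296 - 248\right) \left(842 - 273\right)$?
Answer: $-1447536$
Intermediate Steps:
$\left(-2296 - 248\right) \left(842 - 273\right) = \left(-2296 - 248\right) 569 = \left(-2544\right) 569 = -1447536$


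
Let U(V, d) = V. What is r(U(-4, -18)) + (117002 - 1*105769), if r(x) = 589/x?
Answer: 44343/4 ≈ 11086.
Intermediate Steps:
r(U(-4, -18)) + (117002 - 1*105769) = 589/(-4) + (117002 - 1*105769) = 589*(-¼) + (117002 - 105769) = -589/4 + 11233 = 44343/4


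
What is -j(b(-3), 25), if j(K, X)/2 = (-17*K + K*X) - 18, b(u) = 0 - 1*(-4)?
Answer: -28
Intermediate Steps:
b(u) = 4 (b(u) = 0 + 4 = 4)
j(K, X) = -36 - 34*K + 2*K*X (j(K, X) = 2*((-17*K + K*X) - 18) = 2*(-18 - 17*K + K*X) = -36 - 34*K + 2*K*X)
-j(b(-3), 25) = -(-36 - 34*4 + 2*4*25) = -(-36 - 136 + 200) = -1*28 = -28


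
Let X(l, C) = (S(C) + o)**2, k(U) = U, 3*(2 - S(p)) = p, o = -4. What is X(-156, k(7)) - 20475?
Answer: -184106/9 ≈ -20456.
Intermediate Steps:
S(p) = 2 - p/3
X(l, C) = (-2 - C/3)**2 (X(l, C) = ((2 - C/3) - 4)**2 = (-2 - C/3)**2)
X(-156, k(7)) - 20475 = (6 + 7)**2/9 - 20475 = (1/9)*13**2 - 20475 = (1/9)*169 - 20475 = 169/9 - 20475 = -184106/9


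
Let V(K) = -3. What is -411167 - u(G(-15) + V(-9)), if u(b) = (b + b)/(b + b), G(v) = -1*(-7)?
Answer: -411168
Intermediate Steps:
G(v) = 7
u(b) = 1 (u(b) = (2*b)/((2*b)) = (2*b)*(1/(2*b)) = 1)
-411167 - u(G(-15) + V(-9)) = -411167 - 1*1 = -411167 - 1 = -411168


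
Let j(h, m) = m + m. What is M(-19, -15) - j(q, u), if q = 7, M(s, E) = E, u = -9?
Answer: 3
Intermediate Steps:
j(h, m) = 2*m
M(-19, -15) - j(q, u) = -15 - 2*(-9) = -15 - 1*(-18) = -15 + 18 = 3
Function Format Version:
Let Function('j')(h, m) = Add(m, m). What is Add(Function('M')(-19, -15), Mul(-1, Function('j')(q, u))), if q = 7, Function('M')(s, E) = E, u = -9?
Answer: 3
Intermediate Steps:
Function('j')(h, m) = Mul(2, m)
Add(Function('M')(-19, -15), Mul(-1, Function('j')(q, u))) = Add(-15, Mul(-1, Mul(2, -9))) = Add(-15, Mul(-1, -18)) = Add(-15, 18) = 3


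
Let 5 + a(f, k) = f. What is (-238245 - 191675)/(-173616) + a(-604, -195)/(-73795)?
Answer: 1989479909/800749545 ≈ 2.4845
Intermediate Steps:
a(f, k) = -5 + f
(-238245 - 191675)/(-173616) + a(-604, -195)/(-73795) = (-238245 - 191675)/(-173616) + (-5 - 604)/(-73795) = -429920*(-1/173616) - 609*(-1/73795) = 26870/10851 + 609/73795 = 1989479909/800749545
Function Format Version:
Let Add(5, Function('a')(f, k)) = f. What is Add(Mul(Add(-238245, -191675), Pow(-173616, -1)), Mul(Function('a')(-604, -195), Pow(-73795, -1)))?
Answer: Rational(1989479909, 800749545) ≈ 2.4845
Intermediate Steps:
Function('a')(f, k) = Add(-5, f)
Add(Mul(Add(-238245, -191675), Pow(-173616, -1)), Mul(Function('a')(-604, -195), Pow(-73795, -1))) = Add(Mul(Add(-238245, -191675), Pow(-173616, -1)), Mul(Add(-5, -604), Pow(-73795, -1))) = Add(Mul(-429920, Rational(-1, 173616)), Mul(-609, Rational(-1, 73795))) = Add(Rational(26870, 10851), Rational(609, 73795)) = Rational(1989479909, 800749545)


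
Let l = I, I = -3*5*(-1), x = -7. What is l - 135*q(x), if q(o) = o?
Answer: 960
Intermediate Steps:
I = 15 (I = -15*(-1) = 15)
l = 15
l - 135*q(x) = 15 - 135*(-7) = 15 + 945 = 960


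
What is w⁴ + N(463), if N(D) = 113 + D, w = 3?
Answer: 657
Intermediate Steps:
w⁴ + N(463) = 3⁴ + (113 + 463) = 81 + 576 = 657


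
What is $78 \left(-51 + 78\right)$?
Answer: $2106$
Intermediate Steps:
$78 \left(-51 + 78\right) = 78 \cdot 27 = 2106$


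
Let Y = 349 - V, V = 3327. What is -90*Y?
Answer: 268020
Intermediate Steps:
Y = -2978 (Y = 349 - 1*3327 = 349 - 3327 = -2978)
-90*Y = -90*(-2978) = 268020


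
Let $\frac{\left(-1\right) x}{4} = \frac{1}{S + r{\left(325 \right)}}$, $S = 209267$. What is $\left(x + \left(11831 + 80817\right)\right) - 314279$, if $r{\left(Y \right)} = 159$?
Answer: $- \frac{23207646905}{104713} \approx -2.2163 \cdot 10^{5}$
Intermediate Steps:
$x = - \frac{2}{104713}$ ($x = - \frac{4}{209267 + 159} = - \frac{4}{209426} = \left(-4\right) \frac{1}{209426} = - \frac{2}{104713} \approx -1.91 \cdot 10^{-5}$)
$\left(x + \left(11831 + 80817\right)\right) - 314279 = \left(- \frac{2}{104713} + \left(11831 + 80817\right)\right) - 314279 = \left(- \frac{2}{104713} + 92648\right) - 314279 = \frac{9701450022}{104713} - 314279 = - \frac{23207646905}{104713}$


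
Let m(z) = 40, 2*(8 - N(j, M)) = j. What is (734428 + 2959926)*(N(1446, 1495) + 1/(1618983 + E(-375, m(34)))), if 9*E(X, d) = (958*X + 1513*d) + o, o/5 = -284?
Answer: -4188391071804276/1585633 ≈ -2.6415e+9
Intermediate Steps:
o = -1420 (o = 5*(-284) = -1420)
N(j, M) = 8 - j/2
E(X, d) = -1420/9 + 958*X/9 + 1513*d/9 (E(X, d) = ((958*X + 1513*d) - 1420)/9 = (-1420 + 958*X + 1513*d)/9 = -1420/9 + 958*X/9 + 1513*d/9)
(734428 + 2959926)*(N(1446, 1495) + 1/(1618983 + E(-375, m(34)))) = (734428 + 2959926)*((8 - 1/2*1446) + 1/(1618983 + (-1420/9 + (958/9)*(-375) + (1513/9)*40))) = 3694354*((8 - 723) + 1/(1618983 + (-1420/9 - 119750/3 + 60520/9))) = 3694354*(-715 + 1/(1618983 - 33350)) = 3694354*(-715 + 1/1585633) = 3694354*(-1133727594/1585633) = -4188391071804276/1585633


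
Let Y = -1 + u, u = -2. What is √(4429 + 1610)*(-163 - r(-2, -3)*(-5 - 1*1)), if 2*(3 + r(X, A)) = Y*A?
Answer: -462*√671 ≈ -11968.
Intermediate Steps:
Y = -3 (Y = -1 - 2 = -3)
r(X, A) = -3 - 3*A/2 (r(X, A) = -3 + (-3*A)/2 = -3 - 3*A/2)
√(4429 + 1610)*(-163 - r(-2, -3)*(-5 - 1*1)) = √(4429 + 1610)*(-163 - (-3 - 3/2*(-3))*(-5 - 1*1)) = √6039*(-163 - (-3 + 9/2)*(-5 - 1)) = (3*√671)*(-163 - 3*(-6)/2) = (3*√671)*(-163 - 1*(-9)) = (3*√671)*(-163 + 9) = (3*√671)*(-154) = -462*√671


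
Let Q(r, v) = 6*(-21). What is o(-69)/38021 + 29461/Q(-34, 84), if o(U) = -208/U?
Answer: -25763134927/110184858 ≈ -233.82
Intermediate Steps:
Q(r, v) = -126
o(-69)/38021 + 29461/Q(-34, 84) = -208/(-69)/38021 + 29461/(-126) = -208*(-1/69)*(1/38021) + 29461*(-1/126) = (208/69)*(1/38021) - 29461/126 = 208/2623449 - 29461/126 = -25763134927/110184858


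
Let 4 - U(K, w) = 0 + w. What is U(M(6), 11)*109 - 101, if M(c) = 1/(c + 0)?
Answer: -864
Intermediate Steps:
M(c) = 1/c
U(K, w) = 4 - w (U(K, w) = 4 - (0 + w) = 4 - w)
U(M(6), 11)*109 - 101 = (4 - 1*11)*109 - 101 = (4 - 11)*109 - 101 = -7*109 - 101 = -763 - 101 = -864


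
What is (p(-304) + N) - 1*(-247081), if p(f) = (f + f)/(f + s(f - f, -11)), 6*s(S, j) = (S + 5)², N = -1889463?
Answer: -2954641570/1799 ≈ -1.6424e+6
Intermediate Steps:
s(S, j) = (5 + S)²/6 (s(S, j) = (S + 5)²/6 = (5 + S)²/6)
p(f) = 2*f/(25/6 + f) (p(f) = (f + f)/(f + (5 + (f - f))²/6) = (2*f)/(f + (5 + 0)²/6) = (2*f)/(f + (⅙)*5²) = (2*f)/(f + (⅙)*25) = (2*f)/(f + 25/6) = (2*f)/(25/6 + f) = 2*f/(25/6 + f))
(p(-304) + N) - 1*(-247081) = (12*(-304)/(25 + 6*(-304)) - 1889463) - 1*(-247081) = (12*(-304)/(25 - 1824) - 1889463) + 247081 = (12*(-304)/(-1799) - 1889463) + 247081 = (12*(-304)*(-1/1799) - 1889463) + 247081 = (3648/1799 - 1889463) + 247081 = -3399140289/1799 + 247081 = -2954641570/1799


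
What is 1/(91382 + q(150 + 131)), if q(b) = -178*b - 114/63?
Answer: 21/868606 ≈ 2.4177e-5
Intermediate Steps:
q(b) = -38/21 - 178*b (q(b) = -178*b - 114*1/63 = -178*b - 38/21 = -38/21 - 178*b)
1/(91382 + q(150 + 131)) = 1/(91382 + (-38/21 - 178*(150 + 131))) = 1/(91382 + (-38/21 - 178*281)) = 1/(91382 + (-38/21 - 50018)) = 1/(91382 - 1050416/21) = 1/(868606/21) = 21/868606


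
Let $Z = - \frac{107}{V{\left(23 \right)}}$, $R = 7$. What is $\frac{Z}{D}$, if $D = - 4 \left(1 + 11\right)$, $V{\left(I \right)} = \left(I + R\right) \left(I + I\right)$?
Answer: $\frac{107}{66240} \approx 0.0016153$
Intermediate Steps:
$V{\left(I \right)} = 2 I \left(7 + I\right)$ ($V{\left(I \right)} = \left(I + 7\right) \left(I + I\right) = \left(7 + I\right) 2 I = 2 I \left(7 + I\right)$)
$Z = - \frac{107}{1380}$ ($Z = - \frac{107}{2 \cdot 23 \left(7 + 23\right)} = - \frac{107}{2 \cdot 23 \cdot 30} = - \frac{107}{1380} \approx -0.077536$)
$D = -48$ ($D = \left(-4\right) 12 = -48$)
$\frac{Z}{D} = - \frac{107}{1380 \left(-48\right)} = \left(- \frac{107}{1380}\right) \left(- \frac{1}{48}\right) = \frac{107}{66240}$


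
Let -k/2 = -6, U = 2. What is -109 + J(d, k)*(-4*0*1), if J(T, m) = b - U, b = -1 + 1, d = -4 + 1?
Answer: -109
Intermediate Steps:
d = -3
b = 0
k = 12 (k = -2*(-6) = 12)
J(T, m) = -2 (J(T, m) = 0 - 1*2 = 0 - 2 = -2)
-109 + J(d, k)*(-4*0*1) = -109 - 2*(-4*0) = -109 - 0 = -109 - 2*0 = -109 + 0 = -109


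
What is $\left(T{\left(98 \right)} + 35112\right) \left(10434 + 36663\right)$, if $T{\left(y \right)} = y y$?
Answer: $2105989452$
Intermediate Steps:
$T{\left(y \right)} = y^{2}$
$\left(T{\left(98 \right)} + 35112\right) \left(10434 + 36663\right) = \left(98^{2} + 35112\right) \left(10434 + 36663\right) = \left(9604 + 35112\right) 47097 = 44716 \cdot 47097 = 2105989452$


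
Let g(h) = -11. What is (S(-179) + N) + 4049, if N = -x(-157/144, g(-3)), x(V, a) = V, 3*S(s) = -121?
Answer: 577405/144 ≈ 4009.8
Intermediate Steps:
S(s) = -121/3 (S(s) = (⅓)*(-121) = -121/3)
N = 157/144 (N = -(-157)/144 = -1*(-157/144) = 157/144 ≈ 1.0903)
(S(-179) + N) + 4049 = (-121/3 + 157/144) + 4049 = -5651/144 + 4049 = 577405/144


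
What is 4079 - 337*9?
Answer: 1046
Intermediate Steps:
4079 - 337*9 = 4079 - 1*3033 = 4079 - 3033 = 1046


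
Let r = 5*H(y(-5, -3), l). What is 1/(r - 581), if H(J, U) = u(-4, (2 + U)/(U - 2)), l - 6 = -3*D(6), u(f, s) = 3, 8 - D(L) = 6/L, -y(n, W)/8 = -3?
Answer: -1/566 ≈ -0.0017668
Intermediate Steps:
y(n, W) = 24 (y(n, W) = -8*(-3) = 24)
D(L) = 8 - 6/L
l = -15 (l = 6 - 3*(8 - 6/6) = 6 - 3*(8 - 6*⅙) = 6 - 3*(8 - 1) = 6 - 3*7 = 6 - 21 = -15)
H(J, U) = 3
r = 15 (r = 5*3 = 15)
1/(r - 581) = 1/(15 - 581) = 1/(-566) = -1/566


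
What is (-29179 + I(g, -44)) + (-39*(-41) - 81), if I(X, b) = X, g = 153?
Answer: -27508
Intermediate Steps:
(-29179 + I(g, -44)) + (-39*(-41) - 81) = (-29179 + 153) + (-39*(-41) - 81) = -29026 + (1599 - 81) = -29026 + 1518 = -27508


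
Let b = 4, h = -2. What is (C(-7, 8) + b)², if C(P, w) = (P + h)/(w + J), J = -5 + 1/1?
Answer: 49/16 ≈ 3.0625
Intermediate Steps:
J = -4 (J = -5 + 1*1 = -5 + 1 = -4)
C(P, w) = (-2 + P)/(-4 + w) (C(P, w) = (P - 2)/(w - 4) = (-2 + P)/(-4 + w))
(C(-7, 8) + b)² = ((-2 - 7)/(-4 + 8) + 4)² = (-9/4 + 4)² = (7/4)² = 49/16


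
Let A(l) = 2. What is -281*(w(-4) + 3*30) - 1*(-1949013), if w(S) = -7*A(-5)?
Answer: 1927657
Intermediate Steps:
w(S) = -14 (w(S) = -7*2 = -14)
-281*(w(-4) + 3*30) - 1*(-1949013) = -281*(-14 + 3*30) - 1*(-1949013) = -281*(-14 + 90) + 1949013 = -281*76 + 1949013 = -21356 + 1949013 = 1927657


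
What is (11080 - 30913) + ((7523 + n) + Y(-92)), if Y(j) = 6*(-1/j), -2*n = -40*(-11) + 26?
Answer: -576975/46 ≈ -12543.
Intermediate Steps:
n = -233 (n = -(-40*(-11) + 26)/2 = -(440 + 26)/2 = -½*466 = -233)
Y(j) = -6/j
(11080 - 30913) + ((7523 + n) + Y(-92)) = (11080 - 30913) + ((7523 - 233) - 6/(-92)) = -19833 + (7290 - 6*(-1/92)) = -19833 + (7290 + 3/46) = -19833 + 335343/46 = -576975/46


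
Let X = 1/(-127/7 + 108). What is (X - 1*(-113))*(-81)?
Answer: -5757804/629 ≈ -9153.9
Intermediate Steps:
X = 7/629 (X = 1/(-127*⅐ + 108) = 1/(-127/7 + 108) = 1/(629/7) = 7/629 ≈ 0.011129)
(X - 1*(-113))*(-81) = (7/629 - 1*(-113))*(-81) = (7/629 + 113)*(-81) = (71084/629)*(-81) = -5757804/629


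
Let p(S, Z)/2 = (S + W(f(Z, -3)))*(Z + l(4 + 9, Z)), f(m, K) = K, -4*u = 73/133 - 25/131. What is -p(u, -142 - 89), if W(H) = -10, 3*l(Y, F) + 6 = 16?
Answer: -80042819/17423 ≈ -4594.1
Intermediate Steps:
u = -3119/34846 (u = -(73/133 - 25/131)/4 = -¼*6238/17423 = -3119/34846 ≈ -0.089508)
l(Y, F) = 10/3 (l(Y, F) = -2 + (⅓)*16 = -2 + 16/3 = 10/3)
p(S, Z) = 2*(-10 + S)*(10/3 + Z) (p(S, Z) = 2*((S - 10)*(Z + 10/3)) = 2*((-10 + S)*(10/3 + Z)) = 2*(-10 + S)*(10/3 + Z))
-p(u, -142 - 89) = -(-200/3 - 20*(-142 - 89) + (20/3)*(-3119/34846) + 2*(-3119/34846)*(-142 - 89)) = -(-200/3 - 20*(-231) - 31190/52269 + 2*(-3119/34846)*(-231)) = -(-200/3 + 4620 - 31190/52269 + 102927/2489) = -1*80042819/17423 = -80042819/17423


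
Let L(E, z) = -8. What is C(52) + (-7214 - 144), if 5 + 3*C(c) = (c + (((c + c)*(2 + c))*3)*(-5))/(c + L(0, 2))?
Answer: -87972/11 ≈ -7997.5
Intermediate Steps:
C(c) = -5/3 + (c - 30*c*(2 + c))/(3*(-8 + c)) (C(c) = -5/3 + ((c + (((c + c)*(2 + c))*3)*(-5))/(c - 8))/3 = -5/3 + ((c + (((2*c)*(2 + c))*3)*(-5))/(-8 + c))/3 = -5/3 + ((c + ((2*c*(2 + c))*3)*(-5))/(-8 + c))/3 = -5/3 + ((c + (6*c*(2 + c))*(-5))/(-8 + c))/3 = -5/3 + ((c - 30*c*(2 + c))/(-8 + c))/3 = -5/3 + (c - 30*c*(2 + c))/(3*(-8 + c)))
C(52) + (-7214 - 144) = 2*(20 - 32*52 - 15*52²)/(3*(-8 + 52)) + (-7214 - 144) = (⅔)*(20 - 1664 - 15*2704)/44 - 7358 = (⅔)*(1/44)*(20 - 1664 - 40560) - 7358 = (⅔)*(1/44)*(-42204) - 7358 = -7034/11 - 7358 = -87972/11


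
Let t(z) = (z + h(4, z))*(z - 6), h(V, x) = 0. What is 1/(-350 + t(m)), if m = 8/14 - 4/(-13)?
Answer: -8281/2935630 ≈ -0.0028209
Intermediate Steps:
m = 80/91 (m = 8*(1/14) - 4*(-1/13) = 4/7 + 4/13 = 80/91 ≈ 0.87912)
t(z) = z*(-6 + z) (t(z) = (z + 0)*(z - 6) = z*(-6 + z))
1/(-350 + t(m)) = 1/(-350 + 80*(-6 + 80/91)/91) = 1/(-350 + (80/91)*(-466/91)) = 1/(-350 - 37280/8281) = 1/(-2935630/8281) = -8281/2935630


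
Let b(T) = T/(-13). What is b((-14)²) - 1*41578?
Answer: -540710/13 ≈ -41593.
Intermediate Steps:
b(T) = -T/13 (b(T) = T*(-1/13) = -T/13)
b((-14)²) - 1*41578 = -1/13*(-14)² - 1*41578 = -1/13*196 - 41578 = -196/13 - 41578 = -540710/13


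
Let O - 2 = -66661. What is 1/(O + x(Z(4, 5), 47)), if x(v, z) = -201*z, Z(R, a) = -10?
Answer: -1/76106 ≈ -1.3140e-5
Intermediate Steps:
O = -66659 (O = 2 - 66661 = -66659)
1/(O + x(Z(4, 5), 47)) = 1/(-66659 - 201*47) = 1/(-66659 - 9447) = 1/(-76106) = -1/76106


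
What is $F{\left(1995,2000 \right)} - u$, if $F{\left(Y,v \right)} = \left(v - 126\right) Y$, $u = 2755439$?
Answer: $983191$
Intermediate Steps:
$F{\left(Y,v \right)} = Y \left(-126 + v\right)$ ($F{\left(Y,v \right)} = \left(v - 126\right) Y = \left(-126 + v\right) Y = Y \left(-126 + v\right)$)
$F{\left(1995,2000 \right)} - u = 1995 \left(-126 + 2000\right) - 2755439 = 1995 \cdot 1874 - 2755439 = 3738630 - 2755439 = 983191$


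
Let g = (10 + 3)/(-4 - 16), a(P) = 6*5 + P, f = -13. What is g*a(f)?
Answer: -221/20 ≈ -11.050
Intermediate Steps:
a(P) = 30 + P
g = -13/20 (g = 13/(-20) = 13*(-1/20) = -13/20 ≈ -0.65000)
g*a(f) = -13*(30 - 13)/20 = -13/20*17 = -221/20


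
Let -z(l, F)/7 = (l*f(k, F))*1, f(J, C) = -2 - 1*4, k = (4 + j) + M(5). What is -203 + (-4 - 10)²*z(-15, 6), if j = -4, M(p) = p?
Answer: -123683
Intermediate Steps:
k = 5 (k = (4 - 4) + 5 = 0 + 5 = 5)
f(J, C) = -6 (f(J, C) = -2 - 4 = -6)
z(l, F) = 42*l (z(l, F) = -7*l*(-6) = -7*(-6*l) = -(-42)*l = 42*l)
-203 + (-4 - 10)²*z(-15, 6) = -203 + (-4 - 10)²*(42*(-15)) = -203 + (-14)²*(-630) = -203 + 196*(-630) = -203 - 123480 = -123683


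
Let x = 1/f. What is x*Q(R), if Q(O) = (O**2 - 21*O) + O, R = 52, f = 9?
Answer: 1664/9 ≈ 184.89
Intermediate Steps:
Q(O) = O**2 - 20*O
x = 1/9 ≈ 0.11111
x*Q(R) = (52*(-20 + 52))/9 = (52*32)/9 = (1/9)*1664 = 1664/9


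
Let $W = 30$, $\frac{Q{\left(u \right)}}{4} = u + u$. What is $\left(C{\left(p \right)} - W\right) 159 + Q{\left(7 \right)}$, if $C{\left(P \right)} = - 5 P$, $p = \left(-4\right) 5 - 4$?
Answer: $14366$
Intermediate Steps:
$p = -24$ ($p = -20 - 4 = -24$)
$Q{\left(u \right)} = 8 u$ ($Q{\left(u \right)} = 4 \left(u + u\right) = 4 \cdot 2 u = 8 u$)
$\left(C{\left(p \right)} - W\right) 159 + Q{\left(7 \right)} = \left(\left(-5\right) \left(-24\right) - 30\right) 159 + 8 \cdot 7 = \left(120 - 30\right) 159 + 56 = 90 \cdot 159 + 56 = 14310 + 56 = 14366$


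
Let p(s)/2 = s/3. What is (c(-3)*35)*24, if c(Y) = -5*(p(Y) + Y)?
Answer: 21000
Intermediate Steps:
p(s) = 2*s/3 (p(s) = 2*(s/3) = 2*s/3)
c(Y) = -25*Y/3 (c(Y) = -5*(2*Y/3 + Y) = -25*Y/3)
(c(-3)*35)*24 = (-25/3*(-3)*35)*24 = (25*35)*24 = 875*24 = 21000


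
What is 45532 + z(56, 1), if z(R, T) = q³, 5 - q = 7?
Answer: 45524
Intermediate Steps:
q = -2 (q = 5 - 1*7 = 5 - 7 = -2)
z(R, T) = -8 (z(R, T) = (-2)³ = -8)
45532 + z(56, 1) = 45532 - 8 = 45524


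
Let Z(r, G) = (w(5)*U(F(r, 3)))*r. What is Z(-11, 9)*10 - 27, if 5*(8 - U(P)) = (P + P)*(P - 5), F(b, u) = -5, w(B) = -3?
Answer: -3987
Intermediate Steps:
U(P) = 8 - 2*P*(-5 + P)/5 (U(P) = 8 - (P + P)*(P - 5)/5 = 8 - 2*P*(-5 + P)/5)
Z(r, G) = 36*r (Z(r, G) = (-3*(8 + 2*(-5) - 2/5*(-5)**2))*r = (-3*(8 - 10 - 2/5*25))*r = (-3*(8 - 10 - 10))*r = (-3*(-12))*r = 36*r)
Z(-11, 9)*10 - 27 = (36*(-11))*10 - 27 = -396*10 - 27 = -3960 - 27 = -3987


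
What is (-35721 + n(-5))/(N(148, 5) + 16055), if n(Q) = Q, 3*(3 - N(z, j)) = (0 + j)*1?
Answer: -107178/48169 ≈ -2.2250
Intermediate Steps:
N(z, j) = 3 - j/3 (N(z, j) = 3 - (0 + j)/3 = 3 - j/3)
(-35721 + n(-5))/(N(148, 5) + 16055) = (-35721 - 5)/((3 - ⅓*5) + 16055) = -35726/((3 - 5/3) + 16055) = -35726/(4/3 + 16055) = -35726/48169/3 = -35726*3/48169 = -107178/48169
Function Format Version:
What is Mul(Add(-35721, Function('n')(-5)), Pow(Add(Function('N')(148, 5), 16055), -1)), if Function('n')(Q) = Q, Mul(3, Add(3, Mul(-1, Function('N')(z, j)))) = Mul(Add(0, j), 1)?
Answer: Rational(-107178, 48169) ≈ -2.2250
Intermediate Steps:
Function('N')(z, j) = Add(3, Mul(Rational(-1, 3), j)) (Function('N')(z, j) = Add(3, Mul(Rational(-1, 3), Mul(Add(0, j), 1))) = Add(3, Mul(Rational(-1, 3), Mul(j, 1))) = Add(3, Mul(Rational(-1, 3), j)))
Mul(Add(-35721, Function('n')(-5)), Pow(Add(Function('N')(148, 5), 16055), -1)) = Mul(Add(-35721, -5), Pow(Add(Add(3, Mul(Rational(-1, 3), 5)), 16055), -1)) = Mul(-35726, Pow(Add(Add(3, Rational(-5, 3)), 16055), -1)) = Mul(-35726, Pow(Add(Rational(4, 3), 16055), -1)) = Mul(-35726, Pow(Rational(48169, 3), -1)) = Mul(-35726, Rational(3, 48169)) = Rational(-107178, 48169)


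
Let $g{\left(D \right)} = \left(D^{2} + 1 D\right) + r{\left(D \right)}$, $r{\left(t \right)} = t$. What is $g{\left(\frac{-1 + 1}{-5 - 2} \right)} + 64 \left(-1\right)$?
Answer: $-64$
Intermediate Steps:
$g{\left(D \right)} = D^{2} + 2 D$ ($g{\left(D \right)} = \left(D^{2} + 1 D\right) + D = \left(D^{2} + D\right) + D = \left(D + D^{2}\right) + D = D^{2} + 2 D$)
$g{\left(\frac{-1 + 1}{-5 - 2} \right)} + 64 \left(-1\right) = \frac{-1 + 1}{-5 - 2} \left(2 + \frac{-1 + 1}{-5 - 2}\right) + 64 \left(-1\right) = \frac{0}{-7} \left(2 + \frac{0}{-7}\right) - 64 = 0 \left(- \frac{1}{7}\right) \left(2 + 0 \left(- \frac{1}{7}\right)\right) - 64 = 0 \left(2 + 0\right) - 64 = 0 \cdot 2 - 64 = 0 - 64 = -64$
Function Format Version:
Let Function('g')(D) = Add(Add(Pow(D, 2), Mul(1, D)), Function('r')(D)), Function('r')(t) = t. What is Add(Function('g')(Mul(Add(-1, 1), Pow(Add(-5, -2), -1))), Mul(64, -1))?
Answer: -64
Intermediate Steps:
Function('g')(D) = Add(Pow(D, 2), Mul(2, D)) (Function('g')(D) = Add(Add(Pow(D, 2), Mul(1, D)), D) = Add(Add(Pow(D, 2), D), D) = Add(Add(D, Pow(D, 2)), D) = Add(Pow(D, 2), Mul(2, D)))
Add(Function('g')(Mul(Add(-1, 1), Pow(Add(-5, -2), -1))), Mul(64, -1)) = Add(Mul(Mul(Add(-1, 1), Pow(Add(-5, -2), -1)), Add(2, Mul(Add(-1, 1), Pow(Add(-5, -2), -1)))), Mul(64, -1)) = Add(Mul(Mul(0, Pow(-7, -1)), Add(2, Mul(0, Pow(-7, -1)))), -64) = Add(Mul(Mul(0, Rational(-1, 7)), Add(2, Mul(0, Rational(-1, 7)))), -64) = Add(Mul(0, Add(2, 0)), -64) = Add(Mul(0, 2), -64) = Add(0, -64) = -64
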